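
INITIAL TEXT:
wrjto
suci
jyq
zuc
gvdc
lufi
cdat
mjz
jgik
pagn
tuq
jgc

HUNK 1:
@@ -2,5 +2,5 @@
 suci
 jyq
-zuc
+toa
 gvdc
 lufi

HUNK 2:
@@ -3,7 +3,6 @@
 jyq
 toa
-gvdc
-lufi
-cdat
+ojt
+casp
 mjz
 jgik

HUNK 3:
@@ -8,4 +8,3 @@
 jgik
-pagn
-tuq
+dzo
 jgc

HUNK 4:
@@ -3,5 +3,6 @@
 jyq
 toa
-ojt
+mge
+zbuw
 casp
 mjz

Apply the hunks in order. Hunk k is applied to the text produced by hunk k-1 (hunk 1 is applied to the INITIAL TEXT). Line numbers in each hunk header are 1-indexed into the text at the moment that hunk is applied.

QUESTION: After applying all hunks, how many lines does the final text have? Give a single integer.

Hunk 1: at line 2 remove [zuc] add [toa] -> 12 lines: wrjto suci jyq toa gvdc lufi cdat mjz jgik pagn tuq jgc
Hunk 2: at line 3 remove [gvdc,lufi,cdat] add [ojt,casp] -> 11 lines: wrjto suci jyq toa ojt casp mjz jgik pagn tuq jgc
Hunk 3: at line 8 remove [pagn,tuq] add [dzo] -> 10 lines: wrjto suci jyq toa ojt casp mjz jgik dzo jgc
Hunk 4: at line 3 remove [ojt] add [mge,zbuw] -> 11 lines: wrjto suci jyq toa mge zbuw casp mjz jgik dzo jgc
Final line count: 11

Answer: 11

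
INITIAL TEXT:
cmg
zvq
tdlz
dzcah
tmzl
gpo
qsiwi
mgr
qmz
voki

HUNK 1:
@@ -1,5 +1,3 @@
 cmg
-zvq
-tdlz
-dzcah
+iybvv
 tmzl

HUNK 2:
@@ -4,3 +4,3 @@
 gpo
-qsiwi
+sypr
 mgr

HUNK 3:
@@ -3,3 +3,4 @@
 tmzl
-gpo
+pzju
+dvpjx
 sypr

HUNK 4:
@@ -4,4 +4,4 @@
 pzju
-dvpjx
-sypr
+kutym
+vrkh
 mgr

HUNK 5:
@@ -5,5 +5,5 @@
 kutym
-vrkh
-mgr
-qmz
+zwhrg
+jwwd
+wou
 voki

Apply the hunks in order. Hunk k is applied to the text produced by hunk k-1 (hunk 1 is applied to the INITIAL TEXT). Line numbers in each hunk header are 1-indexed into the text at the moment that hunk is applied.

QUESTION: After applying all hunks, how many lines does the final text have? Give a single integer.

Hunk 1: at line 1 remove [zvq,tdlz,dzcah] add [iybvv] -> 8 lines: cmg iybvv tmzl gpo qsiwi mgr qmz voki
Hunk 2: at line 4 remove [qsiwi] add [sypr] -> 8 lines: cmg iybvv tmzl gpo sypr mgr qmz voki
Hunk 3: at line 3 remove [gpo] add [pzju,dvpjx] -> 9 lines: cmg iybvv tmzl pzju dvpjx sypr mgr qmz voki
Hunk 4: at line 4 remove [dvpjx,sypr] add [kutym,vrkh] -> 9 lines: cmg iybvv tmzl pzju kutym vrkh mgr qmz voki
Hunk 5: at line 5 remove [vrkh,mgr,qmz] add [zwhrg,jwwd,wou] -> 9 lines: cmg iybvv tmzl pzju kutym zwhrg jwwd wou voki
Final line count: 9

Answer: 9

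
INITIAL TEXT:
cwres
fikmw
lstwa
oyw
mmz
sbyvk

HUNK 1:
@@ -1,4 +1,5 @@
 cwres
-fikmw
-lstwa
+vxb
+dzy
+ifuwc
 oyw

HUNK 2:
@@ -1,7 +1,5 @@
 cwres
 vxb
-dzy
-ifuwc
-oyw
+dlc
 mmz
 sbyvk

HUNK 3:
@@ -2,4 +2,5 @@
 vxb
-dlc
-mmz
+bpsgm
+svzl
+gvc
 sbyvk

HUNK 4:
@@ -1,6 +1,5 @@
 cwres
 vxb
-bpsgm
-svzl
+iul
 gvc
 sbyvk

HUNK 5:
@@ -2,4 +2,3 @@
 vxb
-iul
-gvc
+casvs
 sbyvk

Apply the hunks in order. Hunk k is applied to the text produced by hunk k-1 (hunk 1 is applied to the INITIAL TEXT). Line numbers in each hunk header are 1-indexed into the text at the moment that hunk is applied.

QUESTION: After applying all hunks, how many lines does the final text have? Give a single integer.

Answer: 4

Derivation:
Hunk 1: at line 1 remove [fikmw,lstwa] add [vxb,dzy,ifuwc] -> 7 lines: cwres vxb dzy ifuwc oyw mmz sbyvk
Hunk 2: at line 1 remove [dzy,ifuwc,oyw] add [dlc] -> 5 lines: cwres vxb dlc mmz sbyvk
Hunk 3: at line 2 remove [dlc,mmz] add [bpsgm,svzl,gvc] -> 6 lines: cwres vxb bpsgm svzl gvc sbyvk
Hunk 4: at line 1 remove [bpsgm,svzl] add [iul] -> 5 lines: cwres vxb iul gvc sbyvk
Hunk 5: at line 2 remove [iul,gvc] add [casvs] -> 4 lines: cwres vxb casvs sbyvk
Final line count: 4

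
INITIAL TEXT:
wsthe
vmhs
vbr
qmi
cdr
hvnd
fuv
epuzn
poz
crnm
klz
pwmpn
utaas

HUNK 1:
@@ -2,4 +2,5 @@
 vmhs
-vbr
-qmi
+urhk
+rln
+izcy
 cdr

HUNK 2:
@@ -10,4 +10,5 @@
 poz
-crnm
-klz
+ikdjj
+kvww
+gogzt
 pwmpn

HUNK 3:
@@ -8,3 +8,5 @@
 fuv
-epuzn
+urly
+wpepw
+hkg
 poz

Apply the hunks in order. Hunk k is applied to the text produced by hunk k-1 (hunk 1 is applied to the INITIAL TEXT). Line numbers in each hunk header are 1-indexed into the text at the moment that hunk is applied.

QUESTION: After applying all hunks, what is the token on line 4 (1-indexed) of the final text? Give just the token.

Answer: rln

Derivation:
Hunk 1: at line 2 remove [vbr,qmi] add [urhk,rln,izcy] -> 14 lines: wsthe vmhs urhk rln izcy cdr hvnd fuv epuzn poz crnm klz pwmpn utaas
Hunk 2: at line 10 remove [crnm,klz] add [ikdjj,kvww,gogzt] -> 15 lines: wsthe vmhs urhk rln izcy cdr hvnd fuv epuzn poz ikdjj kvww gogzt pwmpn utaas
Hunk 3: at line 8 remove [epuzn] add [urly,wpepw,hkg] -> 17 lines: wsthe vmhs urhk rln izcy cdr hvnd fuv urly wpepw hkg poz ikdjj kvww gogzt pwmpn utaas
Final line 4: rln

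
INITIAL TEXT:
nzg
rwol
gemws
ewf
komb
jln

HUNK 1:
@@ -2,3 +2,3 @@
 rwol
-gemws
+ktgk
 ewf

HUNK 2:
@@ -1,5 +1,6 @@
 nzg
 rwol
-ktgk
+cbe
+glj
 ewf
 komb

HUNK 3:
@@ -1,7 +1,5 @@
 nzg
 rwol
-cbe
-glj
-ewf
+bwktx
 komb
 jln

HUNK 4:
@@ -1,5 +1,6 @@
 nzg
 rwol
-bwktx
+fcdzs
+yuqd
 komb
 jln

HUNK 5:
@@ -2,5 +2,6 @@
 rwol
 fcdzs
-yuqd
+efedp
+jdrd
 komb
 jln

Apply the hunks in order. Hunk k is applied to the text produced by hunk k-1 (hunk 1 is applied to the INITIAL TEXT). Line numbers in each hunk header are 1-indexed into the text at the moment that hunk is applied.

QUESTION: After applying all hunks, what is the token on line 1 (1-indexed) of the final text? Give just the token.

Answer: nzg

Derivation:
Hunk 1: at line 2 remove [gemws] add [ktgk] -> 6 lines: nzg rwol ktgk ewf komb jln
Hunk 2: at line 1 remove [ktgk] add [cbe,glj] -> 7 lines: nzg rwol cbe glj ewf komb jln
Hunk 3: at line 1 remove [cbe,glj,ewf] add [bwktx] -> 5 lines: nzg rwol bwktx komb jln
Hunk 4: at line 1 remove [bwktx] add [fcdzs,yuqd] -> 6 lines: nzg rwol fcdzs yuqd komb jln
Hunk 5: at line 2 remove [yuqd] add [efedp,jdrd] -> 7 lines: nzg rwol fcdzs efedp jdrd komb jln
Final line 1: nzg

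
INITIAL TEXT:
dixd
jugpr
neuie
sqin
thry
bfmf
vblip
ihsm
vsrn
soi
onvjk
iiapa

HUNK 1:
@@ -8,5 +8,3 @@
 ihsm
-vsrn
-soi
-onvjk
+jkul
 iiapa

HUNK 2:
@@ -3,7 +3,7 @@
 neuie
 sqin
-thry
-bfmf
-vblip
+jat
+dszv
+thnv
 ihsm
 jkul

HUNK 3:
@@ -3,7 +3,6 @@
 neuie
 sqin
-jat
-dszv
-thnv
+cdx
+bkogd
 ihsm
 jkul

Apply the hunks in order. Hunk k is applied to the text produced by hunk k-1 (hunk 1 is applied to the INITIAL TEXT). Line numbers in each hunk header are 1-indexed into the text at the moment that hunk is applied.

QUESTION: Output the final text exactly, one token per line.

Hunk 1: at line 8 remove [vsrn,soi,onvjk] add [jkul] -> 10 lines: dixd jugpr neuie sqin thry bfmf vblip ihsm jkul iiapa
Hunk 2: at line 3 remove [thry,bfmf,vblip] add [jat,dszv,thnv] -> 10 lines: dixd jugpr neuie sqin jat dszv thnv ihsm jkul iiapa
Hunk 3: at line 3 remove [jat,dszv,thnv] add [cdx,bkogd] -> 9 lines: dixd jugpr neuie sqin cdx bkogd ihsm jkul iiapa

Answer: dixd
jugpr
neuie
sqin
cdx
bkogd
ihsm
jkul
iiapa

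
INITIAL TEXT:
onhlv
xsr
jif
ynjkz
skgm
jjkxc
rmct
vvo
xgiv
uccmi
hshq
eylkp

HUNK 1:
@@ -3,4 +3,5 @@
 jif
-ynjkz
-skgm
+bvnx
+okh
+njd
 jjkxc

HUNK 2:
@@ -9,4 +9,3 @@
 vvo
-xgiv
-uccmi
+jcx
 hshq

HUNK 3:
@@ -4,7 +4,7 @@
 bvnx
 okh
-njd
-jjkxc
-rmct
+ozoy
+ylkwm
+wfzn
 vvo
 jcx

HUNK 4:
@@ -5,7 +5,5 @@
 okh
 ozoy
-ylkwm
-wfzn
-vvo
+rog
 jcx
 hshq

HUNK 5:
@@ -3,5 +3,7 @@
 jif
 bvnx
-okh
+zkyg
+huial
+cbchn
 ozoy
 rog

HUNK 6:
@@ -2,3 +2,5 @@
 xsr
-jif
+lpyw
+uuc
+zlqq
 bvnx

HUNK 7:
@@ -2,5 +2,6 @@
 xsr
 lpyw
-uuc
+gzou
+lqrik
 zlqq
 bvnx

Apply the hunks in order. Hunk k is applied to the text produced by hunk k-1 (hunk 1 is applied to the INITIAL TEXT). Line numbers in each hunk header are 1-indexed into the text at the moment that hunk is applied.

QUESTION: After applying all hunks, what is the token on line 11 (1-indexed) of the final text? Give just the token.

Answer: ozoy

Derivation:
Hunk 1: at line 3 remove [ynjkz,skgm] add [bvnx,okh,njd] -> 13 lines: onhlv xsr jif bvnx okh njd jjkxc rmct vvo xgiv uccmi hshq eylkp
Hunk 2: at line 9 remove [xgiv,uccmi] add [jcx] -> 12 lines: onhlv xsr jif bvnx okh njd jjkxc rmct vvo jcx hshq eylkp
Hunk 3: at line 4 remove [njd,jjkxc,rmct] add [ozoy,ylkwm,wfzn] -> 12 lines: onhlv xsr jif bvnx okh ozoy ylkwm wfzn vvo jcx hshq eylkp
Hunk 4: at line 5 remove [ylkwm,wfzn,vvo] add [rog] -> 10 lines: onhlv xsr jif bvnx okh ozoy rog jcx hshq eylkp
Hunk 5: at line 3 remove [okh] add [zkyg,huial,cbchn] -> 12 lines: onhlv xsr jif bvnx zkyg huial cbchn ozoy rog jcx hshq eylkp
Hunk 6: at line 2 remove [jif] add [lpyw,uuc,zlqq] -> 14 lines: onhlv xsr lpyw uuc zlqq bvnx zkyg huial cbchn ozoy rog jcx hshq eylkp
Hunk 7: at line 2 remove [uuc] add [gzou,lqrik] -> 15 lines: onhlv xsr lpyw gzou lqrik zlqq bvnx zkyg huial cbchn ozoy rog jcx hshq eylkp
Final line 11: ozoy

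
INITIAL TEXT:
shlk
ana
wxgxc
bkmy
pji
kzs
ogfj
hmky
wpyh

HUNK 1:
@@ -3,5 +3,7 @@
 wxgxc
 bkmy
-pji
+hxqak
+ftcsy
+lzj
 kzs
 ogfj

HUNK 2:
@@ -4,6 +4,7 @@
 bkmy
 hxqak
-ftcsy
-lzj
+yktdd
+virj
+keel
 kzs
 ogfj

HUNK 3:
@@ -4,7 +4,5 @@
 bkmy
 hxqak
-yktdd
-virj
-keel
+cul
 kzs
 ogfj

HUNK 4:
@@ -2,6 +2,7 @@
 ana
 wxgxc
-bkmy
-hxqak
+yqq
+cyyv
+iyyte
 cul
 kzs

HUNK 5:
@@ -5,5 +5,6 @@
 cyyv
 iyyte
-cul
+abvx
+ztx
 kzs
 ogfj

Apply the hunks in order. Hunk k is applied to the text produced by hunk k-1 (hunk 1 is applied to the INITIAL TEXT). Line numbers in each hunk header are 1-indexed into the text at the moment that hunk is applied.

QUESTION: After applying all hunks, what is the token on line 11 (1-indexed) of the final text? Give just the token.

Hunk 1: at line 3 remove [pji] add [hxqak,ftcsy,lzj] -> 11 lines: shlk ana wxgxc bkmy hxqak ftcsy lzj kzs ogfj hmky wpyh
Hunk 2: at line 4 remove [ftcsy,lzj] add [yktdd,virj,keel] -> 12 lines: shlk ana wxgxc bkmy hxqak yktdd virj keel kzs ogfj hmky wpyh
Hunk 3: at line 4 remove [yktdd,virj,keel] add [cul] -> 10 lines: shlk ana wxgxc bkmy hxqak cul kzs ogfj hmky wpyh
Hunk 4: at line 2 remove [bkmy,hxqak] add [yqq,cyyv,iyyte] -> 11 lines: shlk ana wxgxc yqq cyyv iyyte cul kzs ogfj hmky wpyh
Hunk 5: at line 5 remove [cul] add [abvx,ztx] -> 12 lines: shlk ana wxgxc yqq cyyv iyyte abvx ztx kzs ogfj hmky wpyh
Final line 11: hmky

Answer: hmky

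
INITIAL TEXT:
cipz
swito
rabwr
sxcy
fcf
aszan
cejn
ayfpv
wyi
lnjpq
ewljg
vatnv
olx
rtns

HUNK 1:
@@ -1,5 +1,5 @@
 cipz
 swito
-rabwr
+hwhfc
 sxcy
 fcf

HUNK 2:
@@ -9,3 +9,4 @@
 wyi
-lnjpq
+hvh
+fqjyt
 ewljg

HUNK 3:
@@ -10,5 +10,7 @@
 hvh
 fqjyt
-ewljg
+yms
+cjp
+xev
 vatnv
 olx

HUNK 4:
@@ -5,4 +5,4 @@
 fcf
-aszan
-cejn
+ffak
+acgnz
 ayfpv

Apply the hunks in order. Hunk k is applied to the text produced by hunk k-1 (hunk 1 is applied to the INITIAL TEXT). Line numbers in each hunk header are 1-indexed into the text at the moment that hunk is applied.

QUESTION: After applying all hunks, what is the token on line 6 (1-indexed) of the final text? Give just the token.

Hunk 1: at line 1 remove [rabwr] add [hwhfc] -> 14 lines: cipz swito hwhfc sxcy fcf aszan cejn ayfpv wyi lnjpq ewljg vatnv olx rtns
Hunk 2: at line 9 remove [lnjpq] add [hvh,fqjyt] -> 15 lines: cipz swito hwhfc sxcy fcf aszan cejn ayfpv wyi hvh fqjyt ewljg vatnv olx rtns
Hunk 3: at line 10 remove [ewljg] add [yms,cjp,xev] -> 17 lines: cipz swito hwhfc sxcy fcf aszan cejn ayfpv wyi hvh fqjyt yms cjp xev vatnv olx rtns
Hunk 4: at line 5 remove [aszan,cejn] add [ffak,acgnz] -> 17 lines: cipz swito hwhfc sxcy fcf ffak acgnz ayfpv wyi hvh fqjyt yms cjp xev vatnv olx rtns
Final line 6: ffak

Answer: ffak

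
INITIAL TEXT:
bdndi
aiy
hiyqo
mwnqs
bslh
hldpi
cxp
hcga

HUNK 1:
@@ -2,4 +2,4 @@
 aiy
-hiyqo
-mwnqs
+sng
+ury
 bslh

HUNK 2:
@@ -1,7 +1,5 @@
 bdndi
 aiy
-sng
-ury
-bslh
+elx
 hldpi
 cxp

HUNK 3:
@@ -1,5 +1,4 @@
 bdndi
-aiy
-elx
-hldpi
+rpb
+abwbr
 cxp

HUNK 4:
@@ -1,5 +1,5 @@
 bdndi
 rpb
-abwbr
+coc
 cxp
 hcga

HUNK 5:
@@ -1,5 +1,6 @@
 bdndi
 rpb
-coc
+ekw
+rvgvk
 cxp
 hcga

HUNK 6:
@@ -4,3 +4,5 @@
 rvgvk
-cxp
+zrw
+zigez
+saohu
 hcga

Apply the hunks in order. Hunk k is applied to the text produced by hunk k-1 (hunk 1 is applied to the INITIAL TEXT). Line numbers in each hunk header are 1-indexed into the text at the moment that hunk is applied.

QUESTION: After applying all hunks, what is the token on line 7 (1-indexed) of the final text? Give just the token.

Hunk 1: at line 2 remove [hiyqo,mwnqs] add [sng,ury] -> 8 lines: bdndi aiy sng ury bslh hldpi cxp hcga
Hunk 2: at line 1 remove [sng,ury,bslh] add [elx] -> 6 lines: bdndi aiy elx hldpi cxp hcga
Hunk 3: at line 1 remove [aiy,elx,hldpi] add [rpb,abwbr] -> 5 lines: bdndi rpb abwbr cxp hcga
Hunk 4: at line 1 remove [abwbr] add [coc] -> 5 lines: bdndi rpb coc cxp hcga
Hunk 5: at line 1 remove [coc] add [ekw,rvgvk] -> 6 lines: bdndi rpb ekw rvgvk cxp hcga
Hunk 6: at line 4 remove [cxp] add [zrw,zigez,saohu] -> 8 lines: bdndi rpb ekw rvgvk zrw zigez saohu hcga
Final line 7: saohu

Answer: saohu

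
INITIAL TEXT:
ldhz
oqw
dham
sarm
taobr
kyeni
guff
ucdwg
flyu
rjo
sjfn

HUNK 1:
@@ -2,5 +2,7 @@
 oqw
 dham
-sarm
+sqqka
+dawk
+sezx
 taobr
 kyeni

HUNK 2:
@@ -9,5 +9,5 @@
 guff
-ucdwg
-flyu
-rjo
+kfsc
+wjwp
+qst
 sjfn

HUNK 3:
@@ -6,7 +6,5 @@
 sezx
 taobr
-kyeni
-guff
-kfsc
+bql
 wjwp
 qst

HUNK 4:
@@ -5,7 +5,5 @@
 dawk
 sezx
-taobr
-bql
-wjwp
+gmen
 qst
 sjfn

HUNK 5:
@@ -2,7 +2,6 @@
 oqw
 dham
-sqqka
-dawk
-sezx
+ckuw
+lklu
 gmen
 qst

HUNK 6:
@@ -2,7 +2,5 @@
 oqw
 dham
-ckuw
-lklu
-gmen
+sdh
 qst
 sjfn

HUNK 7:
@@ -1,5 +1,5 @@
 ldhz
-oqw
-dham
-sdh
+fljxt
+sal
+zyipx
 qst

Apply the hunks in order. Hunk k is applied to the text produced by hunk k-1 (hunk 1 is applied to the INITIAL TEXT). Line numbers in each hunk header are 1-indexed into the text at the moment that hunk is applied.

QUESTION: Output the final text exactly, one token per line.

Hunk 1: at line 2 remove [sarm] add [sqqka,dawk,sezx] -> 13 lines: ldhz oqw dham sqqka dawk sezx taobr kyeni guff ucdwg flyu rjo sjfn
Hunk 2: at line 9 remove [ucdwg,flyu,rjo] add [kfsc,wjwp,qst] -> 13 lines: ldhz oqw dham sqqka dawk sezx taobr kyeni guff kfsc wjwp qst sjfn
Hunk 3: at line 6 remove [kyeni,guff,kfsc] add [bql] -> 11 lines: ldhz oqw dham sqqka dawk sezx taobr bql wjwp qst sjfn
Hunk 4: at line 5 remove [taobr,bql,wjwp] add [gmen] -> 9 lines: ldhz oqw dham sqqka dawk sezx gmen qst sjfn
Hunk 5: at line 2 remove [sqqka,dawk,sezx] add [ckuw,lklu] -> 8 lines: ldhz oqw dham ckuw lklu gmen qst sjfn
Hunk 6: at line 2 remove [ckuw,lklu,gmen] add [sdh] -> 6 lines: ldhz oqw dham sdh qst sjfn
Hunk 7: at line 1 remove [oqw,dham,sdh] add [fljxt,sal,zyipx] -> 6 lines: ldhz fljxt sal zyipx qst sjfn

Answer: ldhz
fljxt
sal
zyipx
qst
sjfn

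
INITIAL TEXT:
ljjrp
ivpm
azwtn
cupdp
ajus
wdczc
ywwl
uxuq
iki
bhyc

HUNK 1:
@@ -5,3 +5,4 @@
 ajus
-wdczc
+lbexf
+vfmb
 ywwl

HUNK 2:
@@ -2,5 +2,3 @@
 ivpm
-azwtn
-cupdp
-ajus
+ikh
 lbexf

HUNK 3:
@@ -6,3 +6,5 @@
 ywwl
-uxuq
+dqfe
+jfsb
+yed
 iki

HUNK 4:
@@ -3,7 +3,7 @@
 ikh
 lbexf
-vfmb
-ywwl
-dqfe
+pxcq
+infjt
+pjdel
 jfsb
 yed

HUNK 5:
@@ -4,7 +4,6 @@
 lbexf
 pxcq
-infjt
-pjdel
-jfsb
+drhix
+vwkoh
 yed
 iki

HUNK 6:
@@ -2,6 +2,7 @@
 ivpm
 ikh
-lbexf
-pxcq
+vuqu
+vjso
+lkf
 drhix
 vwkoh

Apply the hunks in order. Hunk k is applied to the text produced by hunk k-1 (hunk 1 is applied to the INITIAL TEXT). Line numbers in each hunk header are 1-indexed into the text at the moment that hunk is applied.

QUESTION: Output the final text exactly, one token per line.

Hunk 1: at line 5 remove [wdczc] add [lbexf,vfmb] -> 11 lines: ljjrp ivpm azwtn cupdp ajus lbexf vfmb ywwl uxuq iki bhyc
Hunk 2: at line 2 remove [azwtn,cupdp,ajus] add [ikh] -> 9 lines: ljjrp ivpm ikh lbexf vfmb ywwl uxuq iki bhyc
Hunk 3: at line 6 remove [uxuq] add [dqfe,jfsb,yed] -> 11 lines: ljjrp ivpm ikh lbexf vfmb ywwl dqfe jfsb yed iki bhyc
Hunk 4: at line 3 remove [vfmb,ywwl,dqfe] add [pxcq,infjt,pjdel] -> 11 lines: ljjrp ivpm ikh lbexf pxcq infjt pjdel jfsb yed iki bhyc
Hunk 5: at line 4 remove [infjt,pjdel,jfsb] add [drhix,vwkoh] -> 10 lines: ljjrp ivpm ikh lbexf pxcq drhix vwkoh yed iki bhyc
Hunk 6: at line 2 remove [lbexf,pxcq] add [vuqu,vjso,lkf] -> 11 lines: ljjrp ivpm ikh vuqu vjso lkf drhix vwkoh yed iki bhyc

Answer: ljjrp
ivpm
ikh
vuqu
vjso
lkf
drhix
vwkoh
yed
iki
bhyc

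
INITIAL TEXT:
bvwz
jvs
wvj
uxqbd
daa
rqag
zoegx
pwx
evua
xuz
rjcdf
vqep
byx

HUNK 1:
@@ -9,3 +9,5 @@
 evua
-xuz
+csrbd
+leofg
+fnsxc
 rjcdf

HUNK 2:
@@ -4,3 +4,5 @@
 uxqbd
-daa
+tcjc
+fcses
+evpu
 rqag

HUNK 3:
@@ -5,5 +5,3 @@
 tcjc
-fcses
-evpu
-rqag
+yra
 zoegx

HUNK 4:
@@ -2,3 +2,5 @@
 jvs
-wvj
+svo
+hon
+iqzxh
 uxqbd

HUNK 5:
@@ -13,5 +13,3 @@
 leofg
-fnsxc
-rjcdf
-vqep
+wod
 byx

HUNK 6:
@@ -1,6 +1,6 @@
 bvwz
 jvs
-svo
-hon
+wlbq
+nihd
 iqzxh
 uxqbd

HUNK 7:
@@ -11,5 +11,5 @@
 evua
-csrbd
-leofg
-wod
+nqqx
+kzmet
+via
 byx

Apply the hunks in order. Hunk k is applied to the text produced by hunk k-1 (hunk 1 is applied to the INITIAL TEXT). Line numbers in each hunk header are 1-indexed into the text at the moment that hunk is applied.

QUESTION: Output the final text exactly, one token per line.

Hunk 1: at line 9 remove [xuz] add [csrbd,leofg,fnsxc] -> 15 lines: bvwz jvs wvj uxqbd daa rqag zoegx pwx evua csrbd leofg fnsxc rjcdf vqep byx
Hunk 2: at line 4 remove [daa] add [tcjc,fcses,evpu] -> 17 lines: bvwz jvs wvj uxqbd tcjc fcses evpu rqag zoegx pwx evua csrbd leofg fnsxc rjcdf vqep byx
Hunk 3: at line 5 remove [fcses,evpu,rqag] add [yra] -> 15 lines: bvwz jvs wvj uxqbd tcjc yra zoegx pwx evua csrbd leofg fnsxc rjcdf vqep byx
Hunk 4: at line 2 remove [wvj] add [svo,hon,iqzxh] -> 17 lines: bvwz jvs svo hon iqzxh uxqbd tcjc yra zoegx pwx evua csrbd leofg fnsxc rjcdf vqep byx
Hunk 5: at line 13 remove [fnsxc,rjcdf,vqep] add [wod] -> 15 lines: bvwz jvs svo hon iqzxh uxqbd tcjc yra zoegx pwx evua csrbd leofg wod byx
Hunk 6: at line 1 remove [svo,hon] add [wlbq,nihd] -> 15 lines: bvwz jvs wlbq nihd iqzxh uxqbd tcjc yra zoegx pwx evua csrbd leofg wod byx
Hunk 7: at line 11 remove [csrbd,leofg,wod] add [nqqx,kzmet,via] -> 15 lines: bvwz jvs wlbq nihd iqzxh uxqbd tcjc yra zoegx pwx evua nqqx kzmet via byx

Answer: bvwz
jvs
wlbq
nihd
iqzxh
uxqbd
tcjc
yra
zoegx
pwx
evua
nqqx
kzmet
via
byx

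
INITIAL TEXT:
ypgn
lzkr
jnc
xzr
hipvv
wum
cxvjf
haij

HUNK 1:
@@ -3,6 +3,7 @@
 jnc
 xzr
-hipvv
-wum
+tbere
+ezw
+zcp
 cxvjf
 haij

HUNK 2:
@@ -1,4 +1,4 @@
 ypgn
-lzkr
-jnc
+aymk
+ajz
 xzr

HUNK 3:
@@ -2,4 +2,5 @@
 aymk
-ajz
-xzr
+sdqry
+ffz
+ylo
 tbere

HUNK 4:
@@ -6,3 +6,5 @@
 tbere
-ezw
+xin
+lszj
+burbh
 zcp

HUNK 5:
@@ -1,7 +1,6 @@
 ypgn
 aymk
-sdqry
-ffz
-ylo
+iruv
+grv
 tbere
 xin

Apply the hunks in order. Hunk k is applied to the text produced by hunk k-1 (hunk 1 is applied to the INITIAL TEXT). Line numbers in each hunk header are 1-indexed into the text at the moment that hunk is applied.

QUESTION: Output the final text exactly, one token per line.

Answer: ypgn
aymk
iruv
grv
tbere
xin
lszj
burbh
zcp
cxvjf
haij

Derivation:
Hunk 1: at line 3 remove [hipvv,wum] add [tbere,ezw,zcp] -> 9 lines: ypgn lzkr jnc xzr tbere ezw zcp cxvjf haij
Hunk 2: at line 1 remove [lzkr,jnc] add [aymk,ajz] -> 9 lines: ypgn aymk ajz xzr tbere ezw zcp cxvjf haij
Hunk 3: at line 2 remove [ajz,xzr] add [sdqry,ffz,ylo] -> 10 lines: ypgn aymk sdqry ffz ylo tbere ezw zcp cxvjf haij
Hunk 4: at line 6 remove [ezw] add [xin,lszj,burbh] -> 12 lines: ypgn aymk sdqry ffz ylo tbere xin lszj burbh zcp cxvjf haij
Hunk 5: at line 1 remove [sdqry,ffz,ylo] add [iruv,grv] -> 11 lines: ypgn aymk iruv grv tbere xin lszj burbh zcp cxvjf haij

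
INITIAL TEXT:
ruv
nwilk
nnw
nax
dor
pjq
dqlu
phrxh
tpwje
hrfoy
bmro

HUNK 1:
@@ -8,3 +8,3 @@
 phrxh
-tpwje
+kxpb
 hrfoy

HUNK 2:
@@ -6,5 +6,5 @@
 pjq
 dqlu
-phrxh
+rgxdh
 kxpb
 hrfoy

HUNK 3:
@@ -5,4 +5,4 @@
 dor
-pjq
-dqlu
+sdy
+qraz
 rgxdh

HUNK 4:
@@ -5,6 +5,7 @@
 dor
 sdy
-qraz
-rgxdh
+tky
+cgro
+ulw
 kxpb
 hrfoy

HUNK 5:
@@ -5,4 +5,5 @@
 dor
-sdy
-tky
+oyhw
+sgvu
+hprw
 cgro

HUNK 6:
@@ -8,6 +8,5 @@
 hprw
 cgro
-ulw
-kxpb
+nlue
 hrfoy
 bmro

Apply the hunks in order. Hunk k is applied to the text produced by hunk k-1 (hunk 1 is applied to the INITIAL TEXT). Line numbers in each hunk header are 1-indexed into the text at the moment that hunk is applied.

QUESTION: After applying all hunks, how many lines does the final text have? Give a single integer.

Answer: 12

Derivation:
Hunk 1: at line 8 remove [tpwje] add [kxpb] -> 11 lines: ruv nwilk nnw nax dor pjq dqlu phrxh kxpb hrfoy bmro
Hunk 2: at line 6 remove [phrxh] add [rgxdh] -> 11 lines: ruv nwilk nnw nax dor pjq dqlu rgxdh kxpb hrfoy bmro
Hunk 3: at line 5 remove [pjq,dqlu] add [sdy,qraz] -> 11 lines: ruv nwilk nnw nax dor sdy qraz rgxdh kxpb hrfoy bmro
Hunk 4: at line 5 remove [qraz,rgxdh] add [tky,cgro,ulw] -> 12 lines: ruv nwilk nnw nax dor sdy tky cgro ulw kxpb hrfoy bmro
Hunk 5: at line 5 remove [sdy,tky] add [oyhw,sgvu,hprw] -> 13 lines: ruv nwilk nnw nax dor oyhw sgvu hprw cgro ulw kxpb hrfoy bmro
Hunk 6: at line 8 remove [ulw,kxpb] add [nlue] -> 12 lines: ruv nwilk nnw nax dor oyhw sgvu hprw cgro nlue hrfoy bmro
Final line count: 12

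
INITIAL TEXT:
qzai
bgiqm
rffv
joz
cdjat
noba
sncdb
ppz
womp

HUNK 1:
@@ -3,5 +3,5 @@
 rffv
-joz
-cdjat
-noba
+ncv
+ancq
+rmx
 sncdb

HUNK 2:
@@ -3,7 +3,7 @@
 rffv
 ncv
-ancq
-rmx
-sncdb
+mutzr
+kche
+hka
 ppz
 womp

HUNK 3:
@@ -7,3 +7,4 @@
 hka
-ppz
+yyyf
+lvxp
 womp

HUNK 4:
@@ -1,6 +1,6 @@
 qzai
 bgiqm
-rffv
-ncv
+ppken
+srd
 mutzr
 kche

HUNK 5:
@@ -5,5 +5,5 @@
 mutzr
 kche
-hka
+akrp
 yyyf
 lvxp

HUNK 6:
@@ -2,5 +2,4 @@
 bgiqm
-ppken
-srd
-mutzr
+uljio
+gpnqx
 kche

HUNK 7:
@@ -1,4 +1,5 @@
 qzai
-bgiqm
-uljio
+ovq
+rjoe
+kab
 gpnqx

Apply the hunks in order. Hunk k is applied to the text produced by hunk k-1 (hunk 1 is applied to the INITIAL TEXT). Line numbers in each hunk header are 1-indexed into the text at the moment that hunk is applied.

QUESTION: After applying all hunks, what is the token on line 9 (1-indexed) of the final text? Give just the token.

Answer: lvxp

Derivation:
Hunk 1: at line 3 remove [joz,cdjat,noba] add [ncv,ancq,rmx] -> 9 lines: qzai bgiqm rffv ncv ancq rmx sncdb ppz womp
Hunk 2: at line 3 remove [ancq,rmx,sncdb] add [mutzr,kche,hka] -> 9 lines: qzai bgiqm rffv ncv mutzr kche hka ppz womp
Hunk 3: at line 7 remove [ppz] add [yyyf,lvxp] -> 10 lines: qzai bgiqm rffv ncv mutzr kche hka yyyf lvxp womp
Hunk 4: at line 1 remove [rffv,ncv] add [ppken,srd] -> 10 lines: qzai bgiqm ppken srd mutzr kche hka yyyf lvxp womp
Hunk 5: at line 5 remove [hka] add [akrp] -> 10 lines: qzai bgiqm ppken srd mutzr kche akrp yyyf lvxp womp
Hunk 6: at line 2 remove [ppken,srd,mutzr] add [uljio,gpnqx] -> 9 lines: qzai bgiqm uljio gpnqx kche akrp yyyf lvxp womp
Hunk 7: at line 1 remove [bgiqm,uljio] add [ovq,rjoe,kab] -> 10 lines: qzai ovq rjoe kab gpnqx kche akrp yyyf lvxp womp
Final line 9: lvxp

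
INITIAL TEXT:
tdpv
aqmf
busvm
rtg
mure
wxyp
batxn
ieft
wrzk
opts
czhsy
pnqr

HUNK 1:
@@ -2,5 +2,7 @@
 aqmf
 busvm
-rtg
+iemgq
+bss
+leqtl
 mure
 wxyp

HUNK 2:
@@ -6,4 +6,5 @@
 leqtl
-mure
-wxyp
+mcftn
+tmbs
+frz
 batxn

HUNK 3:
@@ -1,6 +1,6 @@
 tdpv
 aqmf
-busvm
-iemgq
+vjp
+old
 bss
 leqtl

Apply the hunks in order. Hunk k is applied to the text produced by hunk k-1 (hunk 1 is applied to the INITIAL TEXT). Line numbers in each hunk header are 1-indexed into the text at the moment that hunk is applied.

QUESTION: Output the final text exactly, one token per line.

Hunk 1: at line 2 remove [rtg] add [iemgq,bss,leqtl] -> 14 lines: tdpv aqmf busvm iemgq bss leqtl mure wxyp batxn ieft wrzk opts czhsy pnqr
Hunk 2: at line 6 remove [mure,wxyp] add [mcftn,tmbs,frz] -> 15 lines: tdpv aqmf busvm iemgq bss leqtl mcftn tmbs frz batxn ieft wrzk opts czhsy pnqr
Hunk 3: at line 1 remove [busvm,iemgq] add [vjp,old] -> 15 lines: tdpv aqmf vjp old bss leqtl mcftn tmbs frz batxn ieft wrzk opts czhsy pnqr

Answer: tdpv
aqmf
vjp
old
bss
leqtl
mcftn
tmbs
frz
batxn
ieft
wrzk
opts
czhsy
pnqr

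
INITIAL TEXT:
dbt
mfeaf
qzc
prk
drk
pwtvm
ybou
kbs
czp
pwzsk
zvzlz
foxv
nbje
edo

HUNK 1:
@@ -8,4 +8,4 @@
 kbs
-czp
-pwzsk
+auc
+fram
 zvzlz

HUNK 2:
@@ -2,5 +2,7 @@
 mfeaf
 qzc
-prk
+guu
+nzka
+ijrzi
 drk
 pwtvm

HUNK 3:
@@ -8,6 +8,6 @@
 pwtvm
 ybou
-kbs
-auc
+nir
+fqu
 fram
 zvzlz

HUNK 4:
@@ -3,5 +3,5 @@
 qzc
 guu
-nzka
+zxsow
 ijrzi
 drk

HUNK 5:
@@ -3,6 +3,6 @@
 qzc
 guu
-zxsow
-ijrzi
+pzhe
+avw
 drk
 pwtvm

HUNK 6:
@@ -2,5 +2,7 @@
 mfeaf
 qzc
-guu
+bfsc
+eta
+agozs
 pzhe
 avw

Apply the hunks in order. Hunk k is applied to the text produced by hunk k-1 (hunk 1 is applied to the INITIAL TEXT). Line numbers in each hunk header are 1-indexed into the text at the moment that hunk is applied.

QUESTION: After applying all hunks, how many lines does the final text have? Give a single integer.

Answer: 18

Derivation:
Hunk 1: at line 8 remove [czp,pwzsk] add [auc,fram] -> 14 lines: dbt mfeaf qzc prk drk pwtvm ybou kbs auc fram zvzlz foxv nbje edo
Hunk 2: at line 2 remove [prk] add [guu,nzka,ijrzi] -> 16 lines: dbt mfeaf qzc guu nzka ijrzi drk pwtvm ybou kbs auc fram zvzlz foxv nbje edo
Hunk 3: at line 8 remove [kbs,auc] add [nir,fqu] -> 16 lines: dbt mfeaf qzc guu nzka ijrzi drk pwtvm ybou nir fqu fram zvzlz foxv nbje edo
Hunk 4: at line 3 remove [nzka] add [zxsow] -> 16 lines: dbt mfeaf qzc guu zxsow ijrzi drk pwtvm ybou nir fqu fram zvzlz foxv nbje edo
Hunk 5: at line 3 remove [zxsow,ijrzi] add [pzhe,avw] -> 16 lines: dbt mfeaf qzc guu pzhe avw drk pwtvm ybou nir fqu fram zvzlz foxv nbje edo
Hunk 6: at line 2 remove [guu] add [bfsc,eta,agozs] -> 18 lines: dbt mfeaf qzc bfsc eta agozs pzhe avw drk pwtvm ybou nir fqu fram zvzlz foxv nbje edo
Final line count: 18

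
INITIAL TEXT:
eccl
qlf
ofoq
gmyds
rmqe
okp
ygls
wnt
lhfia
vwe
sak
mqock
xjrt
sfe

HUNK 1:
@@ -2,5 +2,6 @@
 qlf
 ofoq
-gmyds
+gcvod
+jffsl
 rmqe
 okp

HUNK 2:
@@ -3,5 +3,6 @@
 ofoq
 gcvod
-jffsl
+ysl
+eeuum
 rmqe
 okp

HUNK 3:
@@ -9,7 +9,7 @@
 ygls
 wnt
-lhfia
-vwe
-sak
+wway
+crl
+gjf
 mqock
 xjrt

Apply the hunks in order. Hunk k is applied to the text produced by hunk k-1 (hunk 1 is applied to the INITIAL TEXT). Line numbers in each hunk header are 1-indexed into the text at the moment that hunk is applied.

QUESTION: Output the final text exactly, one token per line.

Answer: eccl
qlf
ofoq
gcvod
ysl
eeuum
rmqe
okp
ygls
wnt
wway
crl
gjf
mqock
xjrt
sfe

Derivation:
Hunk 1: at line 2 remove [gmyds] add [gcvod,jffsl] -> 15 lines: eccl qlf ofoq gcvod jffsl rmqe okp ygls wnt lhfia vwe sak mqock xjrt sfe
Hunk 2: at line 3 remove [jffsl] add [ysl,eeuum] -> 16 lines: eccl qlf ofoq gcvod ysl eeuum rmqe okp ygls wnt lhfia vwe sak mqock xjrt sfe
Hunk 3: at line 9 remove [lhfia,vwe,sak] add [wway,crl,gjf] -> 16 lines: eccl qlf ofoq gcvod ysl eeuum rmqe okp ygls wnt wway crl gjf mqock xjrt sfe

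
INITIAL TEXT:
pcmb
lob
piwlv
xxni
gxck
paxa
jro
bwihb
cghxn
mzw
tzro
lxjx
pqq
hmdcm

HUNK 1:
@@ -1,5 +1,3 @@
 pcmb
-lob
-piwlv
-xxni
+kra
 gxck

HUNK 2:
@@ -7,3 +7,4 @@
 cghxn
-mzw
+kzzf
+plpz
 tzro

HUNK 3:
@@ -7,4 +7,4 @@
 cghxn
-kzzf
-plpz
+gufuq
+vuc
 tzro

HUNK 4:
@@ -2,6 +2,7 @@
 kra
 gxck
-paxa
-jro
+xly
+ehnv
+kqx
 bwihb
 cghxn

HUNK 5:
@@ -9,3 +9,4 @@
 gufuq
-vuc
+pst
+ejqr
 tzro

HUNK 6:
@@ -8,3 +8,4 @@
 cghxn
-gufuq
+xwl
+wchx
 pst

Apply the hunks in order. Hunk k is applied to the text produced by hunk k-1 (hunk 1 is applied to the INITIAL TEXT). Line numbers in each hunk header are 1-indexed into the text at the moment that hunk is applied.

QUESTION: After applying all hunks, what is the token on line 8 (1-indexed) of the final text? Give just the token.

Hunk 1: at line 1 remove [lob,piwlv,xxni] add [kra] -> 12 lines: pcmb kra gxck paxa jro bwihb cghxn mzw tzro lxjx pqq hmdcm
Hunk 2: at line 7 remove [mzw] add [kzzf,plpz] -> 13 lines: pcmb kra gxck paxa jro bwihb cghxn kzzf plpz tzro lxjx pqq hmdcm
Hunk 3: at line 7 remove [kzzf,plpz] add [gufuq,vuc] -> 13 lines: pcmb kra gxck paxa jro bwihb cghxn gufuq vuc tzro lxjx pqq hmdcm
Hunk 4: at line 2 remove [paxa,jro] add [xly,ehnv,kqx] -> 14 lines: pcmb kra gxck xly ehnv kqx bwihb cghxn gufuq vuc tzro lxjx pqq hmdcm
Hunk 5: at line 9 remove [vuc] add [pst,ejqr] -> 15 lines: pcmb kra gxck xly ehnv kqx bwihb cghxn gufuq pst ejqr tzro lxjx pqq hmdcm
Hunk 6: at line 8 remove [gufuq] add [xwl,wchx] -> 16 lines: pcmb kra gxck xly ehnv kqx bwihb cghxn xwl wchx pst ejqr tzro lxjx pqq hmdcm
Final line 8: cghxn

Answer: cghxn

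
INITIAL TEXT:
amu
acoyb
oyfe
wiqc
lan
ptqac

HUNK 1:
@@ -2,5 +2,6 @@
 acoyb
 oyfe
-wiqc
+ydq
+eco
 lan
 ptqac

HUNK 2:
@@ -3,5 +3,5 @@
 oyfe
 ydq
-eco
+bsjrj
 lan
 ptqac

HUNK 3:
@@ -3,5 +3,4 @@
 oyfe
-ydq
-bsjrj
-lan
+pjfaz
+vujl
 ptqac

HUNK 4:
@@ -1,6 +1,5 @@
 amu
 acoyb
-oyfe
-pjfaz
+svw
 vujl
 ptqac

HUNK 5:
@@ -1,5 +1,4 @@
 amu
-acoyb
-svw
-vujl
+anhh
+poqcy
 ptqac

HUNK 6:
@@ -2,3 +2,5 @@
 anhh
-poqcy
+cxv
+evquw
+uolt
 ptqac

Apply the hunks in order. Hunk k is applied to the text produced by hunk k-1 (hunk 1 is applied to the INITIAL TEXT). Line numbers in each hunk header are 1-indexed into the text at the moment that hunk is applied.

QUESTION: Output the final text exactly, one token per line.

Answer: amu
anhh
cxv
evquw
uolt
ptqac

Derivation:
Hunk 1: at line 2 remove [wiqc] add [ydq,eco] -> 7 lines: amu acoyb oyfe ydq eco lan ptqac
Hunk 2: at line 3 remove [eco] add [bsjrj] -> 7 lines: amu acoyb oyfe ydq bsjrj lan ptqac
Hunk 3: at line 3 remove [ydq,bsjrj,lan] add [pjfaz,vujl] -> 6 lines: amu acoyb oyfe pjfaz vujl ptqac
Hunk 4: at line 1 remove [oyfe,pjfaz] add [svw] -> 5 lines: amu acoyb svw vujl ptqac
Hunk 5: at line 1 remove [acoyb,svw,vujl] add [anhh,poqcy] -> 4 lines: amu anhh poqcy ptqac
Hunk 6: at line 2 remove [poqcy] add [cxv,evquw,uolt] -> 6 lines: amu anhh cxv evquw uolt ptqac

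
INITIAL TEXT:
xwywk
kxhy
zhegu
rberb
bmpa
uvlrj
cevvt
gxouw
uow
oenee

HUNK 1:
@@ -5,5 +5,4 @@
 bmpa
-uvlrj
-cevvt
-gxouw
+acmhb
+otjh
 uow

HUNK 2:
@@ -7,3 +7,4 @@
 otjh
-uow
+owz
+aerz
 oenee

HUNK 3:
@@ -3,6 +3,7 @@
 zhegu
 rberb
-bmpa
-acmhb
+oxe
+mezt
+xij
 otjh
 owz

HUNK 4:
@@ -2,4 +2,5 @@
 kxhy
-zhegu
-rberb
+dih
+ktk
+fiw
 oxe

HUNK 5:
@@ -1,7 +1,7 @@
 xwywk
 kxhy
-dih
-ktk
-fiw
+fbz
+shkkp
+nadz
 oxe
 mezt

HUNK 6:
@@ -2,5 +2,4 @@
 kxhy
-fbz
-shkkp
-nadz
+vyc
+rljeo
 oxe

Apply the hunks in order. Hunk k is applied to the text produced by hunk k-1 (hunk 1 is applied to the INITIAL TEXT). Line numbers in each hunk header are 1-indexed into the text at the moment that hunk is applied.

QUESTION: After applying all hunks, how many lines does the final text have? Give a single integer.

Hunk 1: at line 5 remove [uvlrj,cevvt,gxouw] add [acmhb,otjh] -> 9 lines: xwywk kxhy zhegu rberb bmpa acmhb otjh uow oenee
Hunk 2: at line 7 remove [uow] add [owz,aerz] -> 10 lines: xwywk kxhy zhegu rberb bmpa acmhb otjh owz aerz oenee
Hunk 3: at line 3 remove [bmpa,acmhb] add [oxe,mezt,xij] -> 11 lines: xwywk kxhy zhegu rberb oxe mezt xij otjh owz aerz oenee
Hunk 4: at line 2 remove [zhegu,rberb] add [dih,ktk,fiw] -> 12 lines: xwywk kxhy dih ktk fiw oxe mezt xij otjh owz aerz oenee
Hunk 5: at line 1 remove [dih,ktk,fiw] add [fbz,shkkp,nadz] -> 12 lines: xwywk kxhy fbz shkkp nadz oxe mezt xij otjh owz aerz oenee
Hunk 6: at line 2 remove [fbz,shkkp,nadz] add [vyc,rljeo] -> 11 lines: xwywk kxhy vyc rljeo oxe mezt xij otjh owz aerz oenee
Final line count: 11

Answer: 11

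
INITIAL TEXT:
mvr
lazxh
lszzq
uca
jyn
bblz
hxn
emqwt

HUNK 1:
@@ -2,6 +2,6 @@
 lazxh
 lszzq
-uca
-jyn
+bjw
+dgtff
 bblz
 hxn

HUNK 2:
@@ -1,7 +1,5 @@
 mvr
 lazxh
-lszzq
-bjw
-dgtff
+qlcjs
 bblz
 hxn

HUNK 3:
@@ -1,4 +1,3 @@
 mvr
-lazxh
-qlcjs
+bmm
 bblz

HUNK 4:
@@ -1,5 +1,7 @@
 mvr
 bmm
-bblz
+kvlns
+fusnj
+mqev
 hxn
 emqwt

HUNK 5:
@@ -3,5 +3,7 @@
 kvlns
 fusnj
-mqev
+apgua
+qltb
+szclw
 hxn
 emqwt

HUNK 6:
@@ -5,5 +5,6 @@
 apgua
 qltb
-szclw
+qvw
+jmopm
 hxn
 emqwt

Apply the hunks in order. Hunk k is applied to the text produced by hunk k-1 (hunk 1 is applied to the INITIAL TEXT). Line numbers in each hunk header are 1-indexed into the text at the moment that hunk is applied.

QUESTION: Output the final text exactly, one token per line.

Answer: mvr
bmm
kvlns
fusnj
apgua
qltb
qvw
jmopm
hxn
emqwt

Derivation:
Hunk 1: at line 2 remove [uca,jyn] add [bjw,dgtff] -> 8 lines: mvr lazxh lszzq bjw dgtff bblz hxn emqwt
Hunk 2: at line 1 remove [lszzq,bjw,dgtff] add [qlcjs] -> 6 lines: mvr lazxh qlcjs bblz hxn emqwt
Hunk 3: at line 1 remove [lazxh,qlcjs] add [bmm] -> 5 lines: mvr bmm bblz hxn emqwt
Hunk 4: at line 1 remove [bblz] add [kvlns,fusnj,mqev] -> 7 lines: mvr bmm kvlns fusnj mqev hxn emqwt
Hunk 5: at line 3 remove [mqev] add [apgua,qltb,szclw] -> 9 lines: mvr bmm kvlns fusnj apgua qltb szclw hxn emqwt
Hunk 6: at line 5 remove [szclw] add [qvw,jmopm] -> 10 lines: mvr bmm kvlns fusnj apgua qltb qvw jmopm hxn emqwt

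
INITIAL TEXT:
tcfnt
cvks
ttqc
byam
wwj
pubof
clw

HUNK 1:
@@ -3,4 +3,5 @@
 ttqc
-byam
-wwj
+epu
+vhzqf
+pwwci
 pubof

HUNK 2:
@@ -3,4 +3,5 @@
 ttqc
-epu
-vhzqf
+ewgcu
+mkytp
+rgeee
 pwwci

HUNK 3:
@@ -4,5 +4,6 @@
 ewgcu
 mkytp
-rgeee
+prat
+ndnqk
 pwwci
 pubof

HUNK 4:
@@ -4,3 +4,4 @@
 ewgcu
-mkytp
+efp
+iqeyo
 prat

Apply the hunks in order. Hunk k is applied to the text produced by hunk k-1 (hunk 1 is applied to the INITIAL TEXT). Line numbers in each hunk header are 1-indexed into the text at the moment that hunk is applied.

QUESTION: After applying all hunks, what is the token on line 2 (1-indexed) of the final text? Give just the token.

Hunk 1: at line 3 remove [byam,wwj] add [epu,vhzqf,pwwci] -> 8 lines: tcfnt cvks ttqc epu vhzqf pwwci pubof clw
Hunk 2: at line 3 remove [epu,vhzqf] add [ewgcu,mkytp,rgeee] -> 9 lines: tcfnt cvks ttqc ewgcu mkytp rgeee pwwci pubof clw
Hunk 3: at line 4 remove [rgeee] add [prat,ndnqk] -> 10 lines: tcfnt cvks ttqc ewgcu mkytp prat ndnqk pwwci pubof clw
Hunk 4: at line 4 remove [mkytp] add [efp,iqeyo] -> 11 lines: tcfnt cvks ttqc ewgcu efp iqeyo prat ndnqk pwwci pubof clw
Final line 2: cvks

Answer: cvks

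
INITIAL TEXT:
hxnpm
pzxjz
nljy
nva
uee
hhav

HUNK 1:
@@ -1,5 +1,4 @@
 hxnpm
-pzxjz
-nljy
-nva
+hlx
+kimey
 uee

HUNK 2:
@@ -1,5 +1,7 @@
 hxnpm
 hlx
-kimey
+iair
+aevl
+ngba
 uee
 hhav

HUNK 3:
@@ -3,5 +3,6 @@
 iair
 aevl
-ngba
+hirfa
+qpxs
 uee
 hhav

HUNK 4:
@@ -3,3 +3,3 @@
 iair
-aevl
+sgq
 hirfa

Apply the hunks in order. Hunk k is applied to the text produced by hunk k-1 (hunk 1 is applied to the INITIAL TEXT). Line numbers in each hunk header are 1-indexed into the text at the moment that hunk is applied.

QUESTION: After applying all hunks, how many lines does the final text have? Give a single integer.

Answer: 8

Derivation:
Hunk 1: at line 1 remove [pzxjz,nljy,nva] add [hlx,kimey] -> 5 lines: hxnpm hlx kimey uee hhav
Hunk 2: at line 1 remove [kimey] add [iair,aevl,ngba] -> 7 lines: hxnpm hlx iair aevl ngba uee hhav
Hunk 3: at line 3 remove [ngba] add [hirfa,qpxs] -> 8 lines: hxnpm hlx iair aevl hirfa qpxs uee hhav
Hunk 4: at line 3 remove [aevl] add [sgq] -> 8 lines: hxnpm hlx iair sgq hirfa qpxs uee hhav
Final line count: 8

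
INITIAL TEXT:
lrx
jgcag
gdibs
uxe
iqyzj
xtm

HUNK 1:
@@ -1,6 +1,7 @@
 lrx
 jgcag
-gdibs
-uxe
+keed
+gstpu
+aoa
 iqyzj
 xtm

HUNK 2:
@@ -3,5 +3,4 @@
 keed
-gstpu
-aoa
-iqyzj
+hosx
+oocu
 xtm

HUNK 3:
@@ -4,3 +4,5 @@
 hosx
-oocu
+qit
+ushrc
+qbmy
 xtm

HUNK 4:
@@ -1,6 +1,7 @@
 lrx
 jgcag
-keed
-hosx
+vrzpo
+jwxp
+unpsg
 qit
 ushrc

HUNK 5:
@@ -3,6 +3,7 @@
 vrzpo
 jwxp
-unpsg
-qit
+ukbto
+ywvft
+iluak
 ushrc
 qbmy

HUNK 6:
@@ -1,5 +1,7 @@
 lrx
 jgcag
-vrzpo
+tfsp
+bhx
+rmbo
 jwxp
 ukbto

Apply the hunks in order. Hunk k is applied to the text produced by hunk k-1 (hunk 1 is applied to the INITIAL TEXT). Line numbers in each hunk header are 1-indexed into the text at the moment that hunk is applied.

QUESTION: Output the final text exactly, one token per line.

Answer: lrx
jgcag
tfsp
bhx
rmbo
jwxp
ukbto
ywvft
iluak
ushrc
qbmy
xtm

Derivation:
Hunk 1: at line 1 remove [gdibs,uxe] add [keed,gstpu,aoa] -> 7 lines: lrx jgcag keed gstpu aoa iqyzj xtm
Hunk 2: at line 3 remove [gstpu,aoa,iqyzj] add [hosx,oocu] -> 6 lines: lrx jgcag keed hosx oocu xtm
Hunk 3: at line 4 remove [oocu] add [qit,ushrc,qbmy] -> 8 lines: lrx jgcag keed hosx qit ushrc qbmy xtm
Hunk 4: at line 1 remove [keed,hosx] add [vrzpo,jwxp,unpsg] -> 9 lines: lrx jgcag vrzpo jwxp unpsg qit ushrc qbmy xtm
Hunk 5: at line 3 remove [unpsg,qit] add [ukbto,ywvft,iluak] -> 10 lines: lrx jgcag vrzpo jwxp ukbto ywvft iluak ushrc qbmy xtm
Hunk 6: at line 1 remove [vrzpo] add [tfsp,bhx,rmbo] -> 12 lines: lrx jgcag tfsp bhx rmbo jwxp ukbto ywvft iluak ushrc qbmy xtm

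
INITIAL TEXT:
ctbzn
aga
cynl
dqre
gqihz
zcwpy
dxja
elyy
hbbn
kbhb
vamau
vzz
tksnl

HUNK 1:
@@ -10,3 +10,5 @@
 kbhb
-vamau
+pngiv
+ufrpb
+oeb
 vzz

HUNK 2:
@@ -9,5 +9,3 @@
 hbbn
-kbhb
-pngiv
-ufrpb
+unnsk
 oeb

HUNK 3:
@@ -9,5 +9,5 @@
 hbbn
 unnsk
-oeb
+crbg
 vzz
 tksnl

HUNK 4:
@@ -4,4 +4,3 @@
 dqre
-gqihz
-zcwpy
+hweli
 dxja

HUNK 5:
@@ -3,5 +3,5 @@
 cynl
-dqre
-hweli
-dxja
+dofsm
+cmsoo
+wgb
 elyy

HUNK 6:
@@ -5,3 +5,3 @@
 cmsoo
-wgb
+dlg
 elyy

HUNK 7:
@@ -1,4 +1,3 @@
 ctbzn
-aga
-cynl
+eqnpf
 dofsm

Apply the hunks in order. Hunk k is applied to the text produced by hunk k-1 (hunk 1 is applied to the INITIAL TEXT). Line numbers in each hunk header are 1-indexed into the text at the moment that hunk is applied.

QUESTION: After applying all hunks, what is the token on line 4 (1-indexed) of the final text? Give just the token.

Hunk 1: at line 10 remove [vamau] add [pngiv,ufrpb,oeb] -> 15 lines: ctbzn aga cynl dqre gqihz zcwpy dxja elyy hbbn kbhb pngiv ufrpb oeb vzz tksnl
Hunk 2: at line 9 remove [kbhb,pngiv,ufrpb] add [unnsk] -> 13 lines: ctbzn aga cynl dqre gqihz zcwpy dxja elyy hbbn unnsk oeb vzz tksnl
Hunk 3: at line 9 remove [oeb] add [crbg] -> 13 lines: ctbzn aga cynl dqre gqihz zcwpy dxja elyy hbbn unnsk crbg vzz tksnl
Hunk 4: at line 4 remove [gqihz,zcwpy] add [hweli] -> 12 lines: ctbzn aga cynl dqre hweli dxja elyy hbbn unnsk crbg vzz tksnl
Hunk 5: at line 3 remove [dqre,hweli,dxja] add [dofsm,cmsoo,wgb] -> 12 lines: ctbzn aga cynl dofsm cmsoo wgb elyy hbbn unnsk crbg vzz tksnl
Hunk 6: at line 5 remove [wgb] add [dlg] -> 12 lines: ctbzn aga cynl dofsm cmsoo dlg elyy hbbn unnsk crbg vzz tksnl
Hunk 7: at line 1 remove [aga,cynl] add [eqnpf] -> 11 lines: ctbzn eqnpf dofsm cmsoo dlg elyy hbbn unnsk crbg vzz tksnl
Final line 4: cmsoo

Answer: cmsoo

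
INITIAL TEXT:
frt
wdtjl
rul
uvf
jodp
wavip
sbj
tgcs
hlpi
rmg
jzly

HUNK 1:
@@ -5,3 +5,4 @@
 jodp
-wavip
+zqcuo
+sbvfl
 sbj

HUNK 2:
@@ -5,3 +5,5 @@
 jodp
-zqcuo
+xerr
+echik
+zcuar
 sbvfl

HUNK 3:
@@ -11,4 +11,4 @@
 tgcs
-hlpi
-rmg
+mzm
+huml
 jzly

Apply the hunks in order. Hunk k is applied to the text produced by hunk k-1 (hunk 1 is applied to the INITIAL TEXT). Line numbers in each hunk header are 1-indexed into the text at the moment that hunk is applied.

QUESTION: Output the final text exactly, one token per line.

Answer: frt
wdtjl
rul
uvf
jodp
xerr
echik
zcuar
sbvfl
sbj
tgcs
mzm
huml
jzly

Derivation:
Hunk 1: at line 5 remove [wavip] add [zqcuo,sbvfl] -> 12 lines: frt wdtjl rul uvf jodp zqcuo sbvfl sbj tgcs hlpi rmg jzly
Hunk 2: at line 5 remove [zqcuo] add [xerr,echik,zcuar] -> 14 lines: frt wdtjl rul uvf jodp xerr echik zcuar sbvfl sbj tgcs hlpi rmg jzly
Hunk 3: at line 11 remove [hlpi,rmg] add [mzm,huml] -> 14 lines: frt wdtjl rul uvf jodp xerr echik zcuar sbvfl sbj tgcs mzm huml jzly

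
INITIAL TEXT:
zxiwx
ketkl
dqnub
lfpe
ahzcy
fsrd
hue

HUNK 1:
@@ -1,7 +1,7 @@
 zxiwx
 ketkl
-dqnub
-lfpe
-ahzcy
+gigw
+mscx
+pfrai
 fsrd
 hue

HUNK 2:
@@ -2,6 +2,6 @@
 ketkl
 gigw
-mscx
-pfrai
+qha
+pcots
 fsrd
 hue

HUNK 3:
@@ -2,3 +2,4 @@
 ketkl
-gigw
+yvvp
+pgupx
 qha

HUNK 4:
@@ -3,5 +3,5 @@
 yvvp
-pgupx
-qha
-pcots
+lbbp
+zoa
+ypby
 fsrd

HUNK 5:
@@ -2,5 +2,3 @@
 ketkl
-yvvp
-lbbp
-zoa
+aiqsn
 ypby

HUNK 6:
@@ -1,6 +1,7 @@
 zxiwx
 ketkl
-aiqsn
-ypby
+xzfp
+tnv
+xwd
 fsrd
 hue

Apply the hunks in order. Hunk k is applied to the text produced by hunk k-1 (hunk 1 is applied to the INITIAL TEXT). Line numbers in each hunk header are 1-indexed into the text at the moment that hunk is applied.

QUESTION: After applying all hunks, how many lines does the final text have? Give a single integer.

Hunk 1: at line 1 remove [dqnub,lfpe,ahzcy] add [gigw,mscx,pfrai] -> 7 lines: zxiwx ketkl gigw mscx pfrai fsrd hue
Hunk 2: at line 2 remove [mscx,pfrai] add [qha,pcots] -> 7 lines: zxiwx ketkl gigw qha pcots fsrd hue
Hunk 3: at line 2 remove [gigw] add [yvvp,pgupx] -> 8 lines: zxiwx ketkl yvvp pgupx qha pcots fsrd hue
Hunk 4: at line 3 remove [pgupx,qha,pcots] add [lbbp,zoa,ypby] -> 8 lines: zxiwx ketkl yvvp lbbp zoa ypby fsrd hue
Hunk 5: at line 2 remove [yvvp,lbbp,zoa] add [aiqsn] -> 6 lines: zxiwx ketkl aiqsn ypby fsrd hue
Hunk 6: at line 1 remove [aiqsn,ypby] add [xzfp,tnv,xwd] -> 7 lines: zxiwx ketkl xzfp tnv xwd fsrd hue
Final line count: 7

Answer: 7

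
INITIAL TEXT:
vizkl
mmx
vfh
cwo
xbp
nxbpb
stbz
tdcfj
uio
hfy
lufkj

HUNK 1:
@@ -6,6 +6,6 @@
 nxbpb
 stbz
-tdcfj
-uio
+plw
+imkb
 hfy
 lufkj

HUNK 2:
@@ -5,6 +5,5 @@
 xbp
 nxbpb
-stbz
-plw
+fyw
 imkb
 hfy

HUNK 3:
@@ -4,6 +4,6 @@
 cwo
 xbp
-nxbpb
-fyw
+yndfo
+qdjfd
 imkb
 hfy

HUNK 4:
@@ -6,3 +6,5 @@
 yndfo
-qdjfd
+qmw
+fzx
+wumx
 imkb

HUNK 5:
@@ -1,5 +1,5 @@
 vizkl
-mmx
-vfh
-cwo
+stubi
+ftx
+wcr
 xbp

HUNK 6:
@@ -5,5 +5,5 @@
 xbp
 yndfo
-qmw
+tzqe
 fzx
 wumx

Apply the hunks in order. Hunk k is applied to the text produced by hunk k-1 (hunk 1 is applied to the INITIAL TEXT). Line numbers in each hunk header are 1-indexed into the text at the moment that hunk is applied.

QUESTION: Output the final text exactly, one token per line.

Answer: vizkl
stubi
ftx
wcr
xbp
yndfo
tzqe
fzx
wumx
imkb
hfy
lufkj

Derivation:
Hunk 1: at line 6 remove [tdcfj,uio] add [plw,imkb] -> 11 lines: vizkl mmx vfh cwo xbp nxbpb stbz plw imkb hfy lufkj
Hunk 2: at line 5 remove [stbz,plw] add [fyw] -> 10 lines: vizkl mmx vfh cwo xbp nxbpb fyw imkb hfy lufkj
Hunk 3: at line 4 remove [nxbpb,fyw] add [yndfo,qdjfd] -> 10 lines: vizkl mmx vfh cwo xbp yndfo qdjfd imkb hfy lufkj
Hunk 4: at line 6 remove [qdjfd] add [qmw,fzx,wumx] -> 12 lines: vizkl mmx vfh cwo xbp yndfo qmw fzx wumx imkb hfy lufkj
Hunk 5: at line 1 remove [mmx,vfh,cwo] add [stubi,ftx,wcr] -> 12 lines: vizkl stubi ftx wcr xbp yndfo qmw fzx wumx imkb hfy lufkj
Hunk 6: at line 5 remove [qmw] add [tzqe] -> 12 lines: vizkl stubi ftx wcr xbp yndfo tzqe fzx wumx imkb hfy lufkj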